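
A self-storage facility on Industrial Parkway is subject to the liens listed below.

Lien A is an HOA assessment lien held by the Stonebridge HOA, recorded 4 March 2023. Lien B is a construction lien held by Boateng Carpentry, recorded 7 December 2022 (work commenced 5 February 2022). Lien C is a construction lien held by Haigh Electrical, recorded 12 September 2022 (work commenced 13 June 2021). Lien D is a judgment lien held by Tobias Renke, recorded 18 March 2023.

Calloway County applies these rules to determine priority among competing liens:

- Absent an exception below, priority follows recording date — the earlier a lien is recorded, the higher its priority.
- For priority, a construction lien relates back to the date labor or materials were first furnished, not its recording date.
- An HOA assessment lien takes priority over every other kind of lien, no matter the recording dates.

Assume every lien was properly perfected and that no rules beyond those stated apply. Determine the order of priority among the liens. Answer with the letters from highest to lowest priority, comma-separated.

Effective dates after the stated exceptions: B relates back to 5 February 2022 (work commenced); C relates back to 13 June 2021 (work commenced).
As an HOA assessment lien, A is senior to every other lien.
Among the remaining liens, by effective date: C (13 June 2021), B (5 February 2022), D (18 March 2023).

A, C, B, D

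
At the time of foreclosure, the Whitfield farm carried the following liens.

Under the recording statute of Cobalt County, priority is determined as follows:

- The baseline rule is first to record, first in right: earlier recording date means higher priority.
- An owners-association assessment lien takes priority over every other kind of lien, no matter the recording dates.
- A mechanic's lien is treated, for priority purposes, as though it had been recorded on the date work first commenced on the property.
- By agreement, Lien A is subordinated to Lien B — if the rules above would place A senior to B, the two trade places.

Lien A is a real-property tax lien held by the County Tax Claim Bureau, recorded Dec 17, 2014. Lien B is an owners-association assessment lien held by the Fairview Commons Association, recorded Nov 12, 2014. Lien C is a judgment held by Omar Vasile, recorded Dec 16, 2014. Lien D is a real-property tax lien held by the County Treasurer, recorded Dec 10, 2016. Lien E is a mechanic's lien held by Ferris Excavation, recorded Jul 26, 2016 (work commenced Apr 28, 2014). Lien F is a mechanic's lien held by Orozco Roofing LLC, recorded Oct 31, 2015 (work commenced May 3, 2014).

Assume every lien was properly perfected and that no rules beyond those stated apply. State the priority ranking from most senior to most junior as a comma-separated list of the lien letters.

B, E, F, C, A, D

Adjusting effective dates: E is treated as recorded Apr 28, 2014, the work-commencement date; F's effective date is May 3, 2014, when work began.
B, as an owners-association assessment lien, has superpriority and ranks first.
Among the remaining liens, by effective date: E (Apr 28, 2014), F (May 3, 2014), C (Dec 16, 2014), A (Dec 17, 2014), D (Dec 10, 2016).
Since A is not senior to B, the subordination leaves the order unchanged.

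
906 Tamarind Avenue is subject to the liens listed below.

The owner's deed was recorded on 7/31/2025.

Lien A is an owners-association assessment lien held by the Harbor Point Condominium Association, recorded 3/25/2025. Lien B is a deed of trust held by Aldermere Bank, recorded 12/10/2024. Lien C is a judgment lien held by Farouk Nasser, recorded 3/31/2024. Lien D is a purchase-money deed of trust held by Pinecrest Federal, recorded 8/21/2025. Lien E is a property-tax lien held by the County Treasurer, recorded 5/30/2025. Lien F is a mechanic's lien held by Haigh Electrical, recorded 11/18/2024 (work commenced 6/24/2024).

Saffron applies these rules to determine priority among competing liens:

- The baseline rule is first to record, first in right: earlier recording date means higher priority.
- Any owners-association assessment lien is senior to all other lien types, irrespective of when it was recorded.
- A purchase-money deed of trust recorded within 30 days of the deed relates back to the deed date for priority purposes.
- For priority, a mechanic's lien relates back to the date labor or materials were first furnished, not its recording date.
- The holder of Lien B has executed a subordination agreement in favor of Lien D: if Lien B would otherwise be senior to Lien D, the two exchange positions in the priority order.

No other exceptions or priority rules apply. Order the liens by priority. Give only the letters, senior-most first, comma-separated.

A, C, F, D, E, B

Effective dates after the stated exceptions: D relates back to the deed date 7/31/2025; F is treated as recorded 6/24/2024, the work-commencement date.
A, as an owners-association assessment lien, has superpriority and ranks first.
Remaining liens by effective date: C (3/31/2024), F (6/24/2024), B (12/10/2024), E (5/30/2025), D (7/31/2025).
Because B would otherwise rank above D, the subordination swaps them.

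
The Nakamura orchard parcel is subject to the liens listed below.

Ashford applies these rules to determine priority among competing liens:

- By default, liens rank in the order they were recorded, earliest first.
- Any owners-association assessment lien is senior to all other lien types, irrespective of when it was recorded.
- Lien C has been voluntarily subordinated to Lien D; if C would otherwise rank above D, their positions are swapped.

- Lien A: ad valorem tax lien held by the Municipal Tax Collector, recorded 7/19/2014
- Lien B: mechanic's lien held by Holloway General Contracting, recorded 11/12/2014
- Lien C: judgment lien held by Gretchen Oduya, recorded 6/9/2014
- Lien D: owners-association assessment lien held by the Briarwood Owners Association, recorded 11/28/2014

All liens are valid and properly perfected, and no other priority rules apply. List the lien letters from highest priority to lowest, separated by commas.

D, C, A, B

D, as an owners-association assessment lien, has superpriority and ranks first.
Among the remaining liens, by effective date: C (6/9/2014), A (7/19/2014), B (11/12/2014).
C already ranks below D; the subordination has no effect.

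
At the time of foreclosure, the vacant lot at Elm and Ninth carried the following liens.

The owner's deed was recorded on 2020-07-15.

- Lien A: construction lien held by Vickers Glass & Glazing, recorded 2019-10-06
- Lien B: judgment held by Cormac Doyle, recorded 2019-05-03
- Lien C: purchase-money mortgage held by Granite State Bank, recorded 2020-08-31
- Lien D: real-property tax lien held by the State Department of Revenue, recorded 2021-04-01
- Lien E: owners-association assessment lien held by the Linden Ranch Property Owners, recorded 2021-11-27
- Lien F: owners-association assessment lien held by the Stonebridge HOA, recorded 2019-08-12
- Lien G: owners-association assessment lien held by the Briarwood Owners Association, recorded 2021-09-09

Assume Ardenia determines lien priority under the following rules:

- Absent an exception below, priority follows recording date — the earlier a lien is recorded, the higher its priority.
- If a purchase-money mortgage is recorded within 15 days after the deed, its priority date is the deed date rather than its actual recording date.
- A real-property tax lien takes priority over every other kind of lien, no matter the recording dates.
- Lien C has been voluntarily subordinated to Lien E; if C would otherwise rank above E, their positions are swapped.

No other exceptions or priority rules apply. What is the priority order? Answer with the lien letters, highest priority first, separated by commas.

D, B, F, A, E, G, C

Adjusting effective dates: C was recorded 47 days after the deed — beyond 15 days — so no relation-back applies.
As a real-property tax lien, D is senior to every other lien.
Among the remaining liens, by effective date: B (2019-05-03), F (2019-08-12), A (2019-10-06), C (2020-08-31), G (2021-09-09), E (2021-11-27).
C would otherwise be senior to E, so under the subordination agreement C and E exchange positions.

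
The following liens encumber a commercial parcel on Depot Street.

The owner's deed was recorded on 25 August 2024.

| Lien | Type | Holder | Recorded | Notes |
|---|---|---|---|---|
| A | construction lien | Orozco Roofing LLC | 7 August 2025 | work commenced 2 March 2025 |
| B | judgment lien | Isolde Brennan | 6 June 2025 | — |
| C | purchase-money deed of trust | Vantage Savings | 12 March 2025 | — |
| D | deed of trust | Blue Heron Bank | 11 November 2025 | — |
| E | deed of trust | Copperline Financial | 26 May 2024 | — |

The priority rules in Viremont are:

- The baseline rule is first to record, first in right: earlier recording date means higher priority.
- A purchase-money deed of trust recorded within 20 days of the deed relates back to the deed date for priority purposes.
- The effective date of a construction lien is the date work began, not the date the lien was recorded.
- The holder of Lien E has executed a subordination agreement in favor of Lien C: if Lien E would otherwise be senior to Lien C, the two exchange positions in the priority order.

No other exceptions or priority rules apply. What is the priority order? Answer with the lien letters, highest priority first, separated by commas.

C, A, E, B, D

Adjusting effective dates: A's effective date is 2 March 2025, when work began; C was recorded 199 days after the deed — beyond 20 days — so no relation-back applies.
Ordering by effective date: E (26 May 2024), A (2 March 2025), C (12 March 2025), B (6 June 2025), D (11 November 2025).
The subordination applies — E was senior to C — so E and C swap.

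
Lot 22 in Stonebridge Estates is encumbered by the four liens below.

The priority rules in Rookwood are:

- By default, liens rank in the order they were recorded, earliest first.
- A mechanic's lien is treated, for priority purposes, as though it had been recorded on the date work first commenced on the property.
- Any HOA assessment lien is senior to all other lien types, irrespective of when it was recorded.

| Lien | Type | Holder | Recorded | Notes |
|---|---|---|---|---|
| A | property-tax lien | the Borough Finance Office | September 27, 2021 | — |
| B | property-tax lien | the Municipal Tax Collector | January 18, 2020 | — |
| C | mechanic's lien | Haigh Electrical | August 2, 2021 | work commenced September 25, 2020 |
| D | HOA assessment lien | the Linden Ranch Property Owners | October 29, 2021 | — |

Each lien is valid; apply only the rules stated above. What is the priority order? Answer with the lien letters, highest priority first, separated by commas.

D, B, C, A

Adjusting effective dates: C's effective date is September 25, 2020, when work began.
D is an HOA assessment lien, so it outranks all other liens regardless of date.
Ordering the rest by effective date: B (January 18, 2020), C (September 25, 2020), A (September 27, 2021).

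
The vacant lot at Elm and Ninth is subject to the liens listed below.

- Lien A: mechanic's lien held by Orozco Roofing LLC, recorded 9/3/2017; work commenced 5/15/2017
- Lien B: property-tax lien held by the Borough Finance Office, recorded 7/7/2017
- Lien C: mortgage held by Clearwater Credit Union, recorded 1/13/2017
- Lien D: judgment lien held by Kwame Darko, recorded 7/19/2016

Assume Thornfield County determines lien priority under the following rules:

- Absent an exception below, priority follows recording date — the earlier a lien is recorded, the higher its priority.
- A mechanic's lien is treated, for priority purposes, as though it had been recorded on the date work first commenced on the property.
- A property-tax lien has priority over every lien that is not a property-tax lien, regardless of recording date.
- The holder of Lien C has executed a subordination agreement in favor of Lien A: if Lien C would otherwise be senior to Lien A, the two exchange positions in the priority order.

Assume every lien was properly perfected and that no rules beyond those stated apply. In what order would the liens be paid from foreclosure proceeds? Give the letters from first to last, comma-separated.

B, D, A, C

Adjusting effective dates: A's effective date is 5/15/2017, when work began.
As a property-tax lien, B is senior to every other lien.
The other liens, earliest effective date first: D (7/19/2016), C (1/13/2017), A (5/15/2017).
C would otherwise be senior to A, so under the subordination agreement C and A exchange positions.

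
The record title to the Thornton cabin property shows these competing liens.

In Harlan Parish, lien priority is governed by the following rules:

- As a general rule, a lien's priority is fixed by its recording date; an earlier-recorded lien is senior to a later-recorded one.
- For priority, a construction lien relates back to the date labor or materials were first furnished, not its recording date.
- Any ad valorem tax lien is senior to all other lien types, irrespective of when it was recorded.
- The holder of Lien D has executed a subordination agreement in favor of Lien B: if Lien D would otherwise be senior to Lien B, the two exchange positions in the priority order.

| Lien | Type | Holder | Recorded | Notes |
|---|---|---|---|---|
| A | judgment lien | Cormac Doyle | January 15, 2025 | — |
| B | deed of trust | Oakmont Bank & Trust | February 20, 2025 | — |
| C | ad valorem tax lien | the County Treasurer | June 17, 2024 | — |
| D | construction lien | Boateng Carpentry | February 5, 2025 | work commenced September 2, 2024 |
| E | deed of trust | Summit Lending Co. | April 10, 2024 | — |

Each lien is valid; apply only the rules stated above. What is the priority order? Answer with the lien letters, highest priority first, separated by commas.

Effective dates after the stated exceptions: D relates back to September 2, 2024 (work commenced).
As an ad valorem tax lien, C is senior to every other lien.
The other liens, earliest effective date first: E (April 10, 2024), D (September 2, 2024), A (January 15, 2025), B (February 20, 2025).
D is senior to B before the subordination, so the two trade places.

C, E, B, A, D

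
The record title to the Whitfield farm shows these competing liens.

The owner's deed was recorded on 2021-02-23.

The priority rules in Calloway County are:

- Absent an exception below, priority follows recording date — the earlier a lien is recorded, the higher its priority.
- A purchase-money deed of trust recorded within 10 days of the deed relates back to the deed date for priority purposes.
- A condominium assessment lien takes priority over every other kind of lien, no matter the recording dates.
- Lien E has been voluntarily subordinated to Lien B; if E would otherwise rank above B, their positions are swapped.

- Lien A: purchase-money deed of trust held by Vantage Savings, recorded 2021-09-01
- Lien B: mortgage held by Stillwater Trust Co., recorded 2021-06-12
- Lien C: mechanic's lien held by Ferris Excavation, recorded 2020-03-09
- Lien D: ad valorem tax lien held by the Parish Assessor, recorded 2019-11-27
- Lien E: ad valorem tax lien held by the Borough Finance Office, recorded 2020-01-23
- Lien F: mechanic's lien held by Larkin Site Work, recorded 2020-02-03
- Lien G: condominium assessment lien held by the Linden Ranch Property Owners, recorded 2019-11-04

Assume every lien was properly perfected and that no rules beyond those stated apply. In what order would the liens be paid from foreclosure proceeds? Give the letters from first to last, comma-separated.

Effective dates after the stated exceptions: A was recorded 190 days after the deed, outside the 10-day window, so it keeps its recording date.
G is a condominium assessment lien and takes priority over every other lien.
The other liens, earliest effective date first: D (2019-11-27), E (2020-01-23), F (2020-02-03), C (2020-03-09), B (2021-06-12), A (2021-09-01).
E is senior to B before the subordination, so the two trade places.

G, D, B, F, C, E, A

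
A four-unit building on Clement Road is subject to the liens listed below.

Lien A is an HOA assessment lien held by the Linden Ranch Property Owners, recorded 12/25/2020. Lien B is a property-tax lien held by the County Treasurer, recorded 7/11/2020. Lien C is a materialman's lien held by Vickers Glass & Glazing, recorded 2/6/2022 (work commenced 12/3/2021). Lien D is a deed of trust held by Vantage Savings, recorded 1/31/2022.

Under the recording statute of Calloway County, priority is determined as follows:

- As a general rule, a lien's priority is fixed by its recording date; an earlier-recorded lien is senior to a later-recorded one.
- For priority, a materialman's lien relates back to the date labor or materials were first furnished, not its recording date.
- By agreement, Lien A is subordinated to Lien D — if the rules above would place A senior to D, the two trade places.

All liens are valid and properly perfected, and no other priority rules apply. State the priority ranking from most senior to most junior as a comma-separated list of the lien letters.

Effective dates after the stated exceptions: C relates back to 12/3/2021 (work commenced).
By effective date, earliest first: B (7/11/2020), A (12/25/2020), C (12/3/2021), D (1/31/2022).
The subordination applies — A was senior to D — so A and D swap.

B, D, C, A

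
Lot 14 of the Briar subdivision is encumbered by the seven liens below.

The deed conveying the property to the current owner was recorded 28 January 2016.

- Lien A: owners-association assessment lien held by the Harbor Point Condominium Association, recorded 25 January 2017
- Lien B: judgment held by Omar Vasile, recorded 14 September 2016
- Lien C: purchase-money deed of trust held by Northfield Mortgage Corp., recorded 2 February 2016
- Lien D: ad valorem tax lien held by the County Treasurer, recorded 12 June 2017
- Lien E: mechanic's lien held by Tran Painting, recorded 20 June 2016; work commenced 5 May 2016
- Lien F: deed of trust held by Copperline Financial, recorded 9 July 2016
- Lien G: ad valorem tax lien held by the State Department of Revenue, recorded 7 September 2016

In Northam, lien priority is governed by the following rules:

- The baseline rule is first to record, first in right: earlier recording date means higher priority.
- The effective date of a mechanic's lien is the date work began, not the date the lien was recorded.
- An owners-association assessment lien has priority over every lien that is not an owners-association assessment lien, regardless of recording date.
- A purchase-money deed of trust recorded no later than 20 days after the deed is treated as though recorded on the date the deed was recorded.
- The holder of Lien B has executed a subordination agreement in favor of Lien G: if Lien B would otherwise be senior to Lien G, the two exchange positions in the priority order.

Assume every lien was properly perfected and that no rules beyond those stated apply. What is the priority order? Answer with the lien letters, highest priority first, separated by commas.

A, C, E, F, G, B, D

Effective dates after the stated exceptions: C's effective date is the deed date, 28 January 2016; E relates back to 5 May 2016 (work commenced).
A, as an owners-association assessment lien, has superpriority and ranks first.
Among the remaining liens, by effective date: C (28 January 2016), E (5 May 2016), F (9 July 2016), G (7 September 2016), B (14 September 2016), D (12 June 2017).
Since B is not senior to G, the subordination leaves the order unchanged.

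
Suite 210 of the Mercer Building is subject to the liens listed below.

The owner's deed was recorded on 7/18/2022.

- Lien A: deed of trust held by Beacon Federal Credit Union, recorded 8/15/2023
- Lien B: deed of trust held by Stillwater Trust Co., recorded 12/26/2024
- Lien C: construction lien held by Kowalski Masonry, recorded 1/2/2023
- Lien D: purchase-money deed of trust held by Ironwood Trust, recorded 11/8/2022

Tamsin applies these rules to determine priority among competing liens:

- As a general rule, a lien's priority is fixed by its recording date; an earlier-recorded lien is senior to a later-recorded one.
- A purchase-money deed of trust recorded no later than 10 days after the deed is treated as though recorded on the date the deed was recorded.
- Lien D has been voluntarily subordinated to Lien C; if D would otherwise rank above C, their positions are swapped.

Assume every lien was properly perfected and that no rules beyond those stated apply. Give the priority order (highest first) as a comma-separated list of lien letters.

C, D, A, B

Effective dates after the stated exceptions: D was recorded 113 days after the deed, outside the 10-day window, so it keeps its recording date.
Ordering by effective date: D (11/8/2022), C (1/2/2023), A (8/15/2023), B (12/26/2024).
The subordination applies — D was senior to C — so D and C swap.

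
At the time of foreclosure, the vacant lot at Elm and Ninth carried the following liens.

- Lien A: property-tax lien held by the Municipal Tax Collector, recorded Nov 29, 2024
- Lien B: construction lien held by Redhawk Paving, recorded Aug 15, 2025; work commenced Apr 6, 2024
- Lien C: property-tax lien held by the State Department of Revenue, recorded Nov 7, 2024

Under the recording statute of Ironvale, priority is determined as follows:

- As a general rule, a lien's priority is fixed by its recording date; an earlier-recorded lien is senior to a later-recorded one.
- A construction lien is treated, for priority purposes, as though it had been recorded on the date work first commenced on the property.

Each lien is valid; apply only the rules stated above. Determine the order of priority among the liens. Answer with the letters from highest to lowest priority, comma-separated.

B, C, A

First, effective dates: B is treated as recorded Apr 6, 2024, the work-commencement date.
By effective date: B (Apr 6, 2024), C (Nov 7, 2024), A (Nov 29, 2024).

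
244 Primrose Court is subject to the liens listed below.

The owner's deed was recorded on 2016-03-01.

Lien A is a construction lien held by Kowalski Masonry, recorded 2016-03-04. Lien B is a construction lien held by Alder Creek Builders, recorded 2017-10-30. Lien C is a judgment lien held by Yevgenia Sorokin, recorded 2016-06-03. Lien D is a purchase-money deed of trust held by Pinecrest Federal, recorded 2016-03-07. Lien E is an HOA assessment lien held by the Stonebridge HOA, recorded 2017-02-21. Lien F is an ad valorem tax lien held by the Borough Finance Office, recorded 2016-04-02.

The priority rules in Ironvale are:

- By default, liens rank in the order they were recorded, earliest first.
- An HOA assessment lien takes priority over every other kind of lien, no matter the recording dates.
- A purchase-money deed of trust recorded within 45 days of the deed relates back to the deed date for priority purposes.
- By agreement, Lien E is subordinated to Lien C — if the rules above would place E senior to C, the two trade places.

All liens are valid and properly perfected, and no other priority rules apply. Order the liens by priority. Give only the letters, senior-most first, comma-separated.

First, effective dates: D relates back to the deed date 2016-03-01.
As an HOA assessment lien, E is senior to every other lien.
Remaining liens by effective date: D (2016-03-01), A (2016-03-04), F (2016-04-02), C (2016-06-03), B (2017-10-30).
E would otherwise be senior to C, so under the subordination agreement E and C exchange positions.

C, D, A, F, E, B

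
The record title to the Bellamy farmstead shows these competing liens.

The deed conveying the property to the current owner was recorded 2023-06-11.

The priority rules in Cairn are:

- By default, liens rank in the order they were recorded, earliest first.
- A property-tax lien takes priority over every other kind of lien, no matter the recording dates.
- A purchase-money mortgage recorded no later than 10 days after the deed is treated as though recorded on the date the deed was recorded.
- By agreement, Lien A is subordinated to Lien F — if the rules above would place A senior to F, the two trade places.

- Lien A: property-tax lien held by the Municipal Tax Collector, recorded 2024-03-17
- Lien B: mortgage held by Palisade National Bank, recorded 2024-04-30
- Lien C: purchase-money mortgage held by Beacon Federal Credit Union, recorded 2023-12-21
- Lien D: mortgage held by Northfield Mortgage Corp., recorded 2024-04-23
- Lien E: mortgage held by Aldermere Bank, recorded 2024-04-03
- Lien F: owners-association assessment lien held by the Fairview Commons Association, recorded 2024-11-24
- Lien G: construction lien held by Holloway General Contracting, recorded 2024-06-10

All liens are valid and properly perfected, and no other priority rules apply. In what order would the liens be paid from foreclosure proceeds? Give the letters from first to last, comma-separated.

F, C, E, D, B, G, A

Effective dates: C missed the 10-day window (193 days after the deed), so its recording date stands.
A, as a property-tax lien, has superpriority and ranks first.
The other liens, earliest effective date first: C (2023-12-21), E (2024-04-03), D (2024-04-23), B (2024-04-30), G (2024-06-10), F (2024-11-24).
A would otherwise be senior to F, so under the subordination agreement A and F exchange positions.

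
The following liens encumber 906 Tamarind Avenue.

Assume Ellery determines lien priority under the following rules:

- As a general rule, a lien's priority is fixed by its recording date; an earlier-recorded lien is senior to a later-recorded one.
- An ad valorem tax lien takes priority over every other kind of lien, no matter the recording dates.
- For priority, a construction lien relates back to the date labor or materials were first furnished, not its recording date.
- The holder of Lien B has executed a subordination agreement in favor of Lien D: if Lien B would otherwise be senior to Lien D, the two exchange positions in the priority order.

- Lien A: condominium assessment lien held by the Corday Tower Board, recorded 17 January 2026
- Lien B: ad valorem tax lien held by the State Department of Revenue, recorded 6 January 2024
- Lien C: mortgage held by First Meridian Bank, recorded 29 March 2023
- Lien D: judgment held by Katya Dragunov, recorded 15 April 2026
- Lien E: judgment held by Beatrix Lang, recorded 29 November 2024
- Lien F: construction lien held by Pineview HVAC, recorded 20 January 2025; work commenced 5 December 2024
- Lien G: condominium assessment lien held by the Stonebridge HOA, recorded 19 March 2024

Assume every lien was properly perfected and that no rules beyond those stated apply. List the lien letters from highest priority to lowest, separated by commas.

D, C, G, E, F, A, B

Effective dates: F relates back to 5 December 2024 (work commenced).
B, as an ad valorem tax lien, has superpriority and ranks first.
Remaining liens by effective date: C (29 March 2023), G (19 March 2024), E (29 November 2024), F (5 December 2024), A (17 January 2026), D (15 April 2026).
B would otherwise be senior to D, so under the subordination agreement B and D exchange positions.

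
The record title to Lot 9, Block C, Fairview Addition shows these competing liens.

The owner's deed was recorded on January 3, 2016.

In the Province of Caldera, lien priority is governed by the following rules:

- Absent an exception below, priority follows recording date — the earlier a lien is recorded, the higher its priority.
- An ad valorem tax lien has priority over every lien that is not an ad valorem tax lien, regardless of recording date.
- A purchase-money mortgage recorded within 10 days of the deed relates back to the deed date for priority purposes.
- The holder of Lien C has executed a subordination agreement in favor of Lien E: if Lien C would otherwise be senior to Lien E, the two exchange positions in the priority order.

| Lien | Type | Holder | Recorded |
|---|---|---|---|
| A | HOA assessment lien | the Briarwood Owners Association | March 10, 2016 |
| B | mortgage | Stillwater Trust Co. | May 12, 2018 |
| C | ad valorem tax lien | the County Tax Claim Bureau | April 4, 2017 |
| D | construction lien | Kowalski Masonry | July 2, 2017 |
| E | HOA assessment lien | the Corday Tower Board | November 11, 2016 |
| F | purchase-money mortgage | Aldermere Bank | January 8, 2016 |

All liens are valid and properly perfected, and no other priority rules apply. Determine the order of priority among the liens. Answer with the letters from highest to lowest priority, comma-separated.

Adjusting effective dates: F was recorded within the 10-day window, so its effective date is the deed date January 3, 2016.
C is an ad valorem tax lien, so it outranks all other liens regardless of date.
Ordering the rest by effective date: F (January 3, 2016), A (March 10, 2016), E (November 11, 2016), D (July 2, 2017), B (May 12, 2018).
Because C would otherwise rank above E, the subordination swaps them.

E, F, A, C, D, B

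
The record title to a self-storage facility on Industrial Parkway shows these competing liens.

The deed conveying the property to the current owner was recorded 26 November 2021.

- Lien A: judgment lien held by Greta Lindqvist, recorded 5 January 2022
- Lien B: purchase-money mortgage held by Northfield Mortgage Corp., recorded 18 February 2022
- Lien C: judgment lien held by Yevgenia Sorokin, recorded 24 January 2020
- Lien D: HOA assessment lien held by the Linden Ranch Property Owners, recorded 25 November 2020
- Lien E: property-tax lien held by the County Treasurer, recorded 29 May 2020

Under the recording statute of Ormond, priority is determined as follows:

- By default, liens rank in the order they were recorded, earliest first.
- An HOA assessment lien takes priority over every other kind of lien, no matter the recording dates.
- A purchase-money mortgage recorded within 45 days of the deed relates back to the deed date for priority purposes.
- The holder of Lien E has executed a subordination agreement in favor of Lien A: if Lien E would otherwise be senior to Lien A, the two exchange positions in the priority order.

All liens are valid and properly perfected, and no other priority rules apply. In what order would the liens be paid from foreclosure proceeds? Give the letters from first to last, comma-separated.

D, C, A, E, B

Adjusting effective dates: B missed the 45-day window (84 days after the deed), so its recording date stands.
D, as an HOA assessment lien, has superpriority and ranks first.
Among the remaining liens, by effective date: C (24 January 2020), E (29 May 2020), A (5 January 2022), B (18 February 2022).
E would otherwise be senior to A, so under the subordination agreement E and A exchange positions.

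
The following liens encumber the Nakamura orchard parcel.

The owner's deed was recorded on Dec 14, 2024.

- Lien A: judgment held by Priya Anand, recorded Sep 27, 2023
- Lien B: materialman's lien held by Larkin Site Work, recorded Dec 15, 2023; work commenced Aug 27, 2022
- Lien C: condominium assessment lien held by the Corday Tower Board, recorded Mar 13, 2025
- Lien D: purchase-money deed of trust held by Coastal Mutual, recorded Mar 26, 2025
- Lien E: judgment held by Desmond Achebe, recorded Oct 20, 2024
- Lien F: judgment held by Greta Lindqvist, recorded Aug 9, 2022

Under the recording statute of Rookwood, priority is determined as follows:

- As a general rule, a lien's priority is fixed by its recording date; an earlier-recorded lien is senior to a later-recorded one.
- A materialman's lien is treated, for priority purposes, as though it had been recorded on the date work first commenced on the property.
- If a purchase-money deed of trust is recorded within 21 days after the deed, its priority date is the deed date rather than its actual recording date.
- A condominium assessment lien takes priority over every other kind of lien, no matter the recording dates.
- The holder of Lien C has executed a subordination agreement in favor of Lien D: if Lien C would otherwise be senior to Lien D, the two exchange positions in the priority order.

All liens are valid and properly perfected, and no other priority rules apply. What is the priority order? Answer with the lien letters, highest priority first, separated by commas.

Effective dates after the stated exceptions: B is treated as recorded Aug 27, 2022, the work-commencement date; D missed the 21-day window (102 days after the deed), so its recording date stands.
C, as a condominium assessment lien, has superpriority and ranks first.
Among the remaining liens, by effective date: F (Aug 9, 2022), B (Aug 27, 2022), A (Sep 27, 2023), E (Oct 20, 2024), D (Mar 26, 2025).
C is senior to D before the subordination, so the two trade places.

D, F, B, A, E, C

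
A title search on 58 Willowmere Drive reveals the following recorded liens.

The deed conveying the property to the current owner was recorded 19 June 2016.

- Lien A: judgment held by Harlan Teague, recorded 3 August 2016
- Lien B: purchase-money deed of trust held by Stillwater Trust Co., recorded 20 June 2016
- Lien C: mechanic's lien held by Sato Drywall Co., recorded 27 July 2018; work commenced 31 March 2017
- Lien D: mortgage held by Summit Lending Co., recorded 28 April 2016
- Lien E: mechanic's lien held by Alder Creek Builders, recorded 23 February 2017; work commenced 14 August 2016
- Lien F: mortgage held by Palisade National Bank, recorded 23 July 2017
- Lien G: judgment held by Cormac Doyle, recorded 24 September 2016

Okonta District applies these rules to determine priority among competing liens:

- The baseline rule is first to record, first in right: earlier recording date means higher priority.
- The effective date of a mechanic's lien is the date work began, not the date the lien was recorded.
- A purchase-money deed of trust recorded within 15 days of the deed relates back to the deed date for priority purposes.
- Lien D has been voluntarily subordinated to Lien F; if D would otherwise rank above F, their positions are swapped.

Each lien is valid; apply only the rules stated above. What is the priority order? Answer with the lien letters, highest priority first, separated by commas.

F, B, A, E, G, C, D

Adjusting effective dates: B was recorded within the 15-day window, so its effective date is the deed date 19 June 2016; C's effective date is 31 March 2017, when work began; E is treated as recorded 14 August 2016, the work-commencement date.
Sorted by effective date: D (28 April 2016), B (19 June 2016), A (3 August 2016), E (14 August 2016), G (24 September 2016), C (31 March 2017), F (23 July 2017).
Because D would otherwise rank above F, the subordination swaps them.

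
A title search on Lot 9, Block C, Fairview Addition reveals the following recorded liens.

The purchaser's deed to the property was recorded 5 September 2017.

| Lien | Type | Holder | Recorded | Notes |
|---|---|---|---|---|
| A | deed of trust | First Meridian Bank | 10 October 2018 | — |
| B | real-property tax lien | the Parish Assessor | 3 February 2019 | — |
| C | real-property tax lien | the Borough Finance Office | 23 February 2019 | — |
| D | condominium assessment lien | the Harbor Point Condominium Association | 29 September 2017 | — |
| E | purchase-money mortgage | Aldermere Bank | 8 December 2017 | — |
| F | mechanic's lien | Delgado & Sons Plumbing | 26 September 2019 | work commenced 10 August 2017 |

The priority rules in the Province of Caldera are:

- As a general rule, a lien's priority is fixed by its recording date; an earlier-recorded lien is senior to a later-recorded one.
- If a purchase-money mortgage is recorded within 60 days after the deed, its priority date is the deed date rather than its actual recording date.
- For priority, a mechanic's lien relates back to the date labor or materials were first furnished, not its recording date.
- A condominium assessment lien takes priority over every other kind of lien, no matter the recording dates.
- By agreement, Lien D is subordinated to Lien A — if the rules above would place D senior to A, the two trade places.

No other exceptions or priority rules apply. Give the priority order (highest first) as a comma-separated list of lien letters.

Effective dates: E was recorded 94 days after the deed — beyond 60 days — so no relation-back applies; F is treated as recorded 10 August 2017, the work-commencement date.
As a condominium assessment lien, D is senior to every other lien.
Remaining liens by effective date: F (10 August 2017), E (8 December 2017), A (10 October 2018), B (3 February 2019), C (23 February 2019).
Because D would otherwise rank above A, the subordination swaps them.

A, F, E, D, B, C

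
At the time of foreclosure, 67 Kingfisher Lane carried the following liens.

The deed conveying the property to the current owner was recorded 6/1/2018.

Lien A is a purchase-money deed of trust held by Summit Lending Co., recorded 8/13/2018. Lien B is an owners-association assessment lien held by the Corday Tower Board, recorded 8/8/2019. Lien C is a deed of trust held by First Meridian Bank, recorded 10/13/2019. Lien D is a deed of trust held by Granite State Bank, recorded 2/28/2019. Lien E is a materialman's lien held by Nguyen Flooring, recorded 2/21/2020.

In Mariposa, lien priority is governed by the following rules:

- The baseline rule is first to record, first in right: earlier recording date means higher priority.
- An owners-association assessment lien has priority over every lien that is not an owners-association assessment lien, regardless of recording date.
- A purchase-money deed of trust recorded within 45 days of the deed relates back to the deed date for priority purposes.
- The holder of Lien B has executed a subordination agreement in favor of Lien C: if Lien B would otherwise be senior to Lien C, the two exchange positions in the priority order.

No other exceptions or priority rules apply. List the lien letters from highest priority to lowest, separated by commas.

C, A, D, B, E

Effective dates after the stated exceptions: A missed the 45-day window (73 days after the deed), so its recording date stands.
B is an owners-association assessment lien, so it outranks all other liens regardless of date.
The other liens, earliest effective date first: A (8/13/2018), D (2/28/2019), C (10/13/2019), E (2/21/2020).
Because B would otherwise rank above C, the subordination swaps them.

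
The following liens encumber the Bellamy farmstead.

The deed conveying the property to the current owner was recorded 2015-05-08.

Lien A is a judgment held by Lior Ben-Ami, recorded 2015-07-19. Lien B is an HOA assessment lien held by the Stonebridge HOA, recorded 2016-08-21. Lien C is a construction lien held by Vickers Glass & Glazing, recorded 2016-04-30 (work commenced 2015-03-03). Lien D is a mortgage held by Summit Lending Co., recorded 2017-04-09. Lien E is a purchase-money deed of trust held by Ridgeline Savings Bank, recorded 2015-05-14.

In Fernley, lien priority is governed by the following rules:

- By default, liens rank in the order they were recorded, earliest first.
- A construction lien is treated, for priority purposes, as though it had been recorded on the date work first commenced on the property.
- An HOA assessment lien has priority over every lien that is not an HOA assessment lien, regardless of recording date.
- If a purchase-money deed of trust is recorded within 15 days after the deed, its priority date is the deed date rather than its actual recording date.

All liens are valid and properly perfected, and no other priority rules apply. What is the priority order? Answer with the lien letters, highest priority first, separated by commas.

B, C, E, A, D

Effective dates after the stated exceptions: C is treated as recorded 2015-03-03, the work-commencement date; E's effective date is the deed date, 2015-05-08.
B is an HOA assessment lien and takes priority over every other lien.
Remaining liens by effective date: C (2015-03-03), E (2015-05-08), A (2015-07-19), D (2017-04-09).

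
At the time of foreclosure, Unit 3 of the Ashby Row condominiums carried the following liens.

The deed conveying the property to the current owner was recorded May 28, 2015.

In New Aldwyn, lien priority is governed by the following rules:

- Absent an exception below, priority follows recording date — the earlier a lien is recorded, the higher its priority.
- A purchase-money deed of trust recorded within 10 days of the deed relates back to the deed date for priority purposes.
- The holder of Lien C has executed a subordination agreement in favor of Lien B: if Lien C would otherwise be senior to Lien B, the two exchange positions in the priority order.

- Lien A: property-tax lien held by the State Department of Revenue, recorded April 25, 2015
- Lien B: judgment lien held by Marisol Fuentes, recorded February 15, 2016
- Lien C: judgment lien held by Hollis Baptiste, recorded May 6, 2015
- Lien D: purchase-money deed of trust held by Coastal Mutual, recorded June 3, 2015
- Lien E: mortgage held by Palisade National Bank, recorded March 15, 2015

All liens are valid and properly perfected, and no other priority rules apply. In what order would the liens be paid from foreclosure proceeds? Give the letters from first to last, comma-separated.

E, A, B, D, C

First, effective dates: D was recorded within the 10-day window, so its effective date is the deed date May 28, 2015.
Ordering by effective date: E (March 15, 2015), A (April 25, 2015), C (May 6, 2015), D (May 28, 2015), B (February 15, 2016).
C is senior to B before the subordination, so the two trade places.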